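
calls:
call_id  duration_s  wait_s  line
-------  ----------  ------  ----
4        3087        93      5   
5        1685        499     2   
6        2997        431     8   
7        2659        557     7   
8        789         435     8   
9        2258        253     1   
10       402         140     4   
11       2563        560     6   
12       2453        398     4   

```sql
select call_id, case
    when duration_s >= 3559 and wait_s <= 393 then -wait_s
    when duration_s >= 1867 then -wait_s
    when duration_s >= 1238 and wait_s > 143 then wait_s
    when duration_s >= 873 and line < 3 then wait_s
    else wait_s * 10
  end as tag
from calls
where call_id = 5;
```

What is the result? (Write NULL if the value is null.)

call_id = 5: duration_s=1685, wait_s=499, line=2.
duration_s >= 3559 and wait_s <= 393 → false
duration_s >= 1867 → false
duration_s >= 1238 and wait_s > 143 → true → 499

499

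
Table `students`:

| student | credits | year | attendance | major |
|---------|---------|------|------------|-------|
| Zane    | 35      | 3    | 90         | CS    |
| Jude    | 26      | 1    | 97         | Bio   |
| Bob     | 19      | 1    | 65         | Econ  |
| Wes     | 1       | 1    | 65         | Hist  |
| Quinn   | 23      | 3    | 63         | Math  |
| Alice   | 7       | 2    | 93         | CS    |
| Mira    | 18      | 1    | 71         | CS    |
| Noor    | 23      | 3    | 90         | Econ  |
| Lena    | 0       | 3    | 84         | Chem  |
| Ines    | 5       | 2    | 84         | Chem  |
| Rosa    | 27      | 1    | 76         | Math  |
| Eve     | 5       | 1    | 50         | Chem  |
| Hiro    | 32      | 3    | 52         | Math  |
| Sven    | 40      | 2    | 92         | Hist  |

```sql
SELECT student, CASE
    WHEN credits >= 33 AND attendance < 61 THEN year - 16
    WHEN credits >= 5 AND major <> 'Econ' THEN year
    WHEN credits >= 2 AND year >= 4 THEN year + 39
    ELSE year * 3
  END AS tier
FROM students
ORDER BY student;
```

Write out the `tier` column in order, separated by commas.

2, 3, 1, 3, 2, 1, 9, 1, 9, 3, 1, 2, 3, 3

student=Alice: credits >= 5 AND major <> 'Econ' → 2
student=Bob: ELSE → 3
student=Eve: credits >= 5 AND major <> 'Econ' → 1
student=Hiro: credits >= 5 AND major <> 'Econ' → 3
student=Ines: credits >= 5 AND major <> 'Econ' → 2
student=Jude: credits >= 5 AND major <> 'Econ' → 1
student=Lena: ELSE → 9
student=Mira: credits >= 5 AND major <> 'Econ' → 1
student=Noor: ELSE → 9
student=Quinn: credits >= 5 AND major <> 'Econ' → 3
student=Rosa: credits >= 5 AND major <> 'Econ' → 1
student=Sven: credits >= 5 AND major <> 'Econ' → 2
student=Wes: ELSE → 3
student=Zane: credits >= 5 AND major <> 'Econ' → 3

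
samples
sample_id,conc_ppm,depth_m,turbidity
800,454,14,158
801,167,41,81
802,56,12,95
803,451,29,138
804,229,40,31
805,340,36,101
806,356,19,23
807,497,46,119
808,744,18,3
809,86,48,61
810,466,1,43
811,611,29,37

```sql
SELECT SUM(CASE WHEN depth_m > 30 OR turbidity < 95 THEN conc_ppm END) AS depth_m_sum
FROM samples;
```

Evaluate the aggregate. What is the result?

sample_id=800: ✗
sample_id=801: ✓ → 167
sample_id=802: ✗
sample_id=803: ✗
sample_id=804: ✓ → 229
sample_id=805: ✓ → 340
sample_id=806: ✓ → 356
sample_id=807: ✓ → 497
sample_id=808: ✓ → 744
sample_id=809: ✓ → 86
sample_id=810: ✓ → 466
sample_id=811: ✓ → 611
depth_m_sum = 167 + 229 + 340 + 356 + 497 + 744 + 86 + 466 + 611 = 3496

3496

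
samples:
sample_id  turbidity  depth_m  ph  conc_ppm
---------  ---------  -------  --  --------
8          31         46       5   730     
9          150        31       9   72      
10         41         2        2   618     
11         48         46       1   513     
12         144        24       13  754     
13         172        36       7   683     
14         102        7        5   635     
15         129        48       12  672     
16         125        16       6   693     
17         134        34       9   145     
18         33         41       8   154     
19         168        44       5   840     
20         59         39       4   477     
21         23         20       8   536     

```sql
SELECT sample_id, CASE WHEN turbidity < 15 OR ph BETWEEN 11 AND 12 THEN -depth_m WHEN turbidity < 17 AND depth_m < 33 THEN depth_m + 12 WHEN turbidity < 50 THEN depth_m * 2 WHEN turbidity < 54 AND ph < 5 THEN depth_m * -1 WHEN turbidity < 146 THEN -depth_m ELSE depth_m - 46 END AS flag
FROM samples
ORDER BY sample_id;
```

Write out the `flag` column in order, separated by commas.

sample_id=8: turbidity < 50 → 92
sample_id=9: ELSE → -15
sample_id=10: turbidity < 50 → 4
sample_id=11: turbidity < 50 → 92
sample_id=12: turbidity < 146 → -24
sample_id=13: ELSE → -10
sample_id=14: turbidity < 146 → -7
sample_id=15: turbidity < 15 OR ph BETWEEN 11 AND 12 → -48
sample_id=16: turbidity < 146 → -16
sample_id=17: turbidity < 146 → -34
sample_id=18: turbidity < 50 → 82
sample_id=19: ELSE → -2
sample_id=20: turbidity < 146 → -39
sample_id=21: turbidity < 50 → 40

92, -15, 4, 92, -24, -10, -7, -48, -16, -34, 82, -2, -39, 40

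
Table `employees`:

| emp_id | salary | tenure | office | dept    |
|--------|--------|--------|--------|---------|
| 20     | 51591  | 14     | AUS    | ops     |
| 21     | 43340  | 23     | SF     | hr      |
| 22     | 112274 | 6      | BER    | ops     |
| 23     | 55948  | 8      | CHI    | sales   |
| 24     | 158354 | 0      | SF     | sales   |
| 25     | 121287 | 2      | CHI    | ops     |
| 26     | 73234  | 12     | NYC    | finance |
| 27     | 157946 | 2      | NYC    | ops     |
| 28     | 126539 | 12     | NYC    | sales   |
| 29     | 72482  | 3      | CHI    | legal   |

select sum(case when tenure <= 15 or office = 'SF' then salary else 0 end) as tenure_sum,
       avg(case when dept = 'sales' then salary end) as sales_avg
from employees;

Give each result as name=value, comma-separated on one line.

[tenure_sum: tenure <= 15 or office = 'SF']
emp_id=20: ✓ → 51591
emp_id=21: ✓ → 43340
emp_id=22: ✓ → 112274
emp_id=23: ✓ → 55948
emp_id=24: ✓ → 158354
emp_id=25: ✓ → 121287
emp_id=26: ✓ → 73234
emp_id=27: ✓ → 157946
emp_id=28: ✓ → 126539
emp_id=29: ✓ → 72482
tenure_sum = 51591 + 43340 + 112274 + 55948 + 158354 + 121287 + 73234 + 157946 + 126539 + 72482 = 972995
—
[sales_avg: dept = 'sales']
emp_id=20: ✗
emp_id=21: ✗
emp_id=22: ✗
emp_id=23: ✓ → 55948
emp_id=24: ✓ → 158354
emp_id=25: ✗
emp_id=26: ✗
emp_id=27: ✗
emp_id=28: ✓ → 126539
emp_id=29: ✗
sales_avg = (55948 + 158354 + 126539) / 3 = 113613.6666666667

tenure_sum=972995, sales_avg=113613.6666666667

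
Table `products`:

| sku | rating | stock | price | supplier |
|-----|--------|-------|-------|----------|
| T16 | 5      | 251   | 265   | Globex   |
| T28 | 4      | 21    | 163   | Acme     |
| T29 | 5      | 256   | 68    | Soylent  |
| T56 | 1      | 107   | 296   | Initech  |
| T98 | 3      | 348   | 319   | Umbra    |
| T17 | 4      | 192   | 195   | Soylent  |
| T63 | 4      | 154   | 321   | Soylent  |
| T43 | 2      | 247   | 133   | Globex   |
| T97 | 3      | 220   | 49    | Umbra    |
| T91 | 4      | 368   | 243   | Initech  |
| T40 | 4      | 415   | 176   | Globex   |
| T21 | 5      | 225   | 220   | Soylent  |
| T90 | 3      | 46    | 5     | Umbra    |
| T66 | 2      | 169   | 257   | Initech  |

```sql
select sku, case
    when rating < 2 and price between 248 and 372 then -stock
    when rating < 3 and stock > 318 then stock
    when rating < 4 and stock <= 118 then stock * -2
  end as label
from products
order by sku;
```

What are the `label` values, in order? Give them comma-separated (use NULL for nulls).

NULL, NULL, NULL, NULL, NULL, NULL, NULL, -107, NULL, NULL, -92, NULL, NULL, NULL

sku=T16: (no match → NULL) → NULL
sku=T17: (no match → NULL) → NULL
sku=T21: (no match → NULL) → NULL
sku=T28: (no match → NULL) → NULL
sku=T29: (no match → NULL) → NULL
sku=T40: (no match → NULL) → NULL
sku=T43: (no match → NULL) → NULL
sku=T56: rating < 2 and price between 248 and 372 → -107
sku=T63: (no match → NULL) → NULL
sku=T66: (no match → NULL) → NULL
sku=T90: rating < 4 and stock <= 118 → -92
sku=T91: (no match → NULL) → NULL
sku=T97: (no match → NULL) → NULL
sku=T98: (no match → NULL) → NULL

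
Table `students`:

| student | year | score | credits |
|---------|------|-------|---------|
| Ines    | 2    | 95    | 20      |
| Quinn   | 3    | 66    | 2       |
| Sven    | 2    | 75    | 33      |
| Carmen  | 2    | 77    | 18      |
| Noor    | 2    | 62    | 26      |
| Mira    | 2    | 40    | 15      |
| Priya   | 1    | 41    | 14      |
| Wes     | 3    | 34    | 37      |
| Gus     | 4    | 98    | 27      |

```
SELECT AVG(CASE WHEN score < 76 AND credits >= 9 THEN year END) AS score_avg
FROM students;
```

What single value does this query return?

2

student=Ines: ✗
student=Quinn: ✗
student=Sven: ✓ → 2
student=Carmen: ✗
student=Noor: ✓ → 2
student=Mira: ✓ → 2
student=Priya: ✓ → 1
student=Wes: ✓ → 3
student=Gus: ✗
score_avg = (2 + 2 + 2 + 1 + 3) / 5 = 2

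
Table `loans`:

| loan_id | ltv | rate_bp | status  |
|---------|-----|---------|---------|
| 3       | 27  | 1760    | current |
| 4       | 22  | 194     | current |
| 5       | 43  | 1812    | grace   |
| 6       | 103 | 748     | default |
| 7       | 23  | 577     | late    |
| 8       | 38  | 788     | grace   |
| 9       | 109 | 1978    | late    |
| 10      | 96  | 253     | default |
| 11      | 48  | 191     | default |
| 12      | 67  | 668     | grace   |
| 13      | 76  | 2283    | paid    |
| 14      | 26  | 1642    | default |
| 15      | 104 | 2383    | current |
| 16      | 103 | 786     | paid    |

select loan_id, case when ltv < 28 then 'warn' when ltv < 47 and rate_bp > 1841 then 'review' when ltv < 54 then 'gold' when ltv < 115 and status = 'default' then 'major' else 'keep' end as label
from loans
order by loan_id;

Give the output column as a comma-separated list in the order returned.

warn, warn, gold, major, warn, gold, keep, major, gold, keep, keep, warn, keep, keep

loan_id=3: ltv < 28 → warn
loan_id=4: ltv < 28 → warn
loan_id=5: ltv < 54 → gold
loan_id=6: ltv < 115 and status = 'default' → major
loan_id=7: ltv < 28 → warn
loan_id=8: ltv < 54 → gold
loan_id=9: ELSE → keep
loan_id=10: ltv < 115 and status = 'default' → major
loan_id=11: ltv < 54 → gold
loan_id=12: ELSE → keep
loan_id=13: ELSE → keep
loan_id=14: ltv < 28 → warn
loan_id=15: ELSE → keep
loan_id=16: ELSE → keep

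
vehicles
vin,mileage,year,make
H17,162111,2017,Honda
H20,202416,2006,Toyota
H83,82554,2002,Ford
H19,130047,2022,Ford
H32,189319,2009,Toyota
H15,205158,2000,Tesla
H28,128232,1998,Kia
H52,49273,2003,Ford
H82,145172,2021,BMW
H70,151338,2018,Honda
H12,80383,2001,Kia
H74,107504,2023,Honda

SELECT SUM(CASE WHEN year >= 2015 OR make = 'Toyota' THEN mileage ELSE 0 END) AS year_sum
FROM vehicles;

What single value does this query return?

vin=H17: ✓ → 162111
vin=H20: ✓ → 202416
vin=H83: ✗
vin=H19: ✓ → 130047
vin=H32: ✓ → 189319
vin=H15: ✗
vin=H28: ✗
vin=H52: ✗
vin=H82: ✓ → 145172
vin=H70: ✓ → 151338
vin=H12: ✗
vin=H74: ✓ → 107504
year_sum = 162111 + 202416 + 130047 + 189319 + 145172 + 151338 + 107504 = 1087907

1087907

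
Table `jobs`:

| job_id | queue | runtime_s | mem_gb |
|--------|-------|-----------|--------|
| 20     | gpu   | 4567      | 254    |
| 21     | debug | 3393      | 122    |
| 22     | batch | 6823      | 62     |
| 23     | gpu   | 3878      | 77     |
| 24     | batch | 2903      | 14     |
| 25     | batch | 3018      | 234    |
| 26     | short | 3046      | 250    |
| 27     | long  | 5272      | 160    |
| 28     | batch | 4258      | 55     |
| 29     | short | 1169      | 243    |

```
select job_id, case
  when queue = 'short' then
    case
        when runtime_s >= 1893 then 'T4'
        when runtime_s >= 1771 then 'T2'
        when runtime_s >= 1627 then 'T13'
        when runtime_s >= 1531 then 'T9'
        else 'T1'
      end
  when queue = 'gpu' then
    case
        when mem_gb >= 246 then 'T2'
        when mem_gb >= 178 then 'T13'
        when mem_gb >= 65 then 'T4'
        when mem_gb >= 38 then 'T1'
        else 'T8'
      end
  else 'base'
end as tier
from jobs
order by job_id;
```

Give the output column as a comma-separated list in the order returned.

T2, base, base, T4, base, base, T4, base, base, T1

job_id=20: queue='gpu' → inner[mem_gb >= 246] → T2
job_id=21: queue='debug' → outer ELSE → base
job_id=22: queue='batch' → outer ELSE → base
job_id=23: queue='gpu' → inner[mem_gb >= 65] → T4
job_id=24: queue='batch' → outer ELSE → base
job_id=25: queue='batch' → outer ELSE → base
job_id=26: queue='short' → inner[runtime_s >= 1893] → T4
job_id=27: queue='long' → outer ELSE → base
job_id=28: queue='batch' → outer ELSE → base
job_id=29: queue='short' → inner[ELSE] → T1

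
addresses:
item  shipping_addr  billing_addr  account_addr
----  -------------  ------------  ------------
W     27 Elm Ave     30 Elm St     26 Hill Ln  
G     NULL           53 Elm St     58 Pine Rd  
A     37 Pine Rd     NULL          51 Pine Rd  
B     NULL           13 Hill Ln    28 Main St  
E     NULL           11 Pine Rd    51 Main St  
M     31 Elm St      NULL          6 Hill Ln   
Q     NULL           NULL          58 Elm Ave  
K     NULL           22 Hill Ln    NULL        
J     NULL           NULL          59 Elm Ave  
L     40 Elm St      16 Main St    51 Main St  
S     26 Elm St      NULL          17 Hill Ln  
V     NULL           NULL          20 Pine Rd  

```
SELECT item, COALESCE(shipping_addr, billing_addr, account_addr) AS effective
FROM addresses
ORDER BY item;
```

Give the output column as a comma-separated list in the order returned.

item=A: shipping_addr=37 Pine Rd → 37 Pine Rd
item=B: shipping_addr=NULL, billing_addr=13 Hill Ln → 13 Hill Ln
item=E: shipping_addr=NULL, billing_addr=11 Pine Rd → 11 Pine Rd
item=G: shipping_addr=NULL, billing_addr=53 Elm St → 53 Elm St
item=J: shipping_addr=NULL, billing_addr=NULL, account_addr=59 Elm Ave → 59 Elm Ave
item=K: shipping_addr=NULL, billing_addr=22 Hill Ln → 22 Hill Ln
item=L: shipping_addr=40 Elm St → 40 Elm St
item=M: shipping_addr=31 Elm St → 31 Elm St
item=Q: shipping_addr=NULL, billing_addr=NULL, account_addr=58 Elm Ave → 58 Elm Ave
item=S: shipping_addr=26 Elm St → 26 Elm St
item=V: shipping_addr=NULL, billing_addr=NULL, account_addr=20 Pine Rd → 20 Pine Rd
item=W: shipping_addr=27 Elm Ave → 27 Elm Ave

37 Pine Rd, 13 Hill Ln, 11 Pine Rd, 53 Elm St, 59 Elm Ave, 22 Hill Ln, 40 Elm St, 31 Elm St, 58 Elm Ave, 26 Elm St, 20 Pine Rd, 27 Elm Ave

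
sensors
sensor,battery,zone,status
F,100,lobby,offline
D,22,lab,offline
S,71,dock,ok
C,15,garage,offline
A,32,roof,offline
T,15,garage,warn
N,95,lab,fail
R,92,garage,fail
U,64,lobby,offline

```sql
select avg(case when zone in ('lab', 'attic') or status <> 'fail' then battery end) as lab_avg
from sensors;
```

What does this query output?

sensor=F: ✓ → 100
sensor=D: ✓ → 22
sensor=S: ✓ → 71
sensor=C: ✓ → 15
sensor=A: ✓ → 32
sensor=T: ✓ → 15
sensor=N: ✓ → 95
sensor=R: ✗
sensor=U: ✓ → 64
lab_avg = (100 + 22 + 71 + 15 + 32 + 15 + 95 + 64) / 8 = 51.75

51.75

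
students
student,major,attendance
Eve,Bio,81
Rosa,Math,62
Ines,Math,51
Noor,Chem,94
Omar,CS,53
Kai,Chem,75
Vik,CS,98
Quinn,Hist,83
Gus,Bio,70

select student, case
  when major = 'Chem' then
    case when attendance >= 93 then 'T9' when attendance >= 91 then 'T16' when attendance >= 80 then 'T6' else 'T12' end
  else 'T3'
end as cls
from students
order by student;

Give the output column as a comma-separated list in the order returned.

T3, T3, T3, T12, T9, T3, T3, T3, T3

student=Eve: major='Bio' → outer ELSE → T3
student=Gus: major='Bio' → outer ELSE → T3
student=Ines: major='Math' → outer ELSE → T3
student=Kai: major='Chem' → inner[ELSE] → T12
student=Noor: major='Chem' → inner[attendance >= 93] → T9
student=Omar: major='CS' → outer ELSE → T3
student=Quinn: major='Hist' → outer ELSE → T3
student=Rosa: major='Math' → outer ELSE → T3
student=Vik: major='CS' → outer ELSE → T3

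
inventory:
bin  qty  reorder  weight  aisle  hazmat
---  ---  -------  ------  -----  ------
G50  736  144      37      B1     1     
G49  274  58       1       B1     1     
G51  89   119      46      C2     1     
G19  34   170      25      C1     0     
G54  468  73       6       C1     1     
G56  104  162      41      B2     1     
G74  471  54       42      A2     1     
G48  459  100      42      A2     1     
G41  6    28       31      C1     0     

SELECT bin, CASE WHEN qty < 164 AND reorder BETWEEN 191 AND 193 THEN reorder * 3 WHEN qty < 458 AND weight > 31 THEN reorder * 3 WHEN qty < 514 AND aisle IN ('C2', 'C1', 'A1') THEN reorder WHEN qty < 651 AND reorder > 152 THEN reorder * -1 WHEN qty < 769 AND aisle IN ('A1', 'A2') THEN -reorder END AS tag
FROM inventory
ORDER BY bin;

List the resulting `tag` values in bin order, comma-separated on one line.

bin=G19: qty < 514 AND aisle IN ('C2', 'C1', 'A1') → 170
bin=G41: qty < 514 AND aisle IN ('C2', 'C1', 'A1') → 28
bin=G48: qty < 769 AND aisle IN ('A1', 'A2') → -100
bin=G49: (no match → NULL) → NULL
bin=G50: (no match → NULL) → NULL
bin=G51: qty < 458 AND weight > 31 → 357
bin=G54: qty < 514 AND aisle IN ('C2', 'C1', 'A1') → 73
bin=G56: qty < 458 AND weight > 31 → 486
bin=G74: qty < 769 AND aisle IN ('A1', 'A2') → -54

170, 28, -100, NULL, NULL, 357, 73, 486, -54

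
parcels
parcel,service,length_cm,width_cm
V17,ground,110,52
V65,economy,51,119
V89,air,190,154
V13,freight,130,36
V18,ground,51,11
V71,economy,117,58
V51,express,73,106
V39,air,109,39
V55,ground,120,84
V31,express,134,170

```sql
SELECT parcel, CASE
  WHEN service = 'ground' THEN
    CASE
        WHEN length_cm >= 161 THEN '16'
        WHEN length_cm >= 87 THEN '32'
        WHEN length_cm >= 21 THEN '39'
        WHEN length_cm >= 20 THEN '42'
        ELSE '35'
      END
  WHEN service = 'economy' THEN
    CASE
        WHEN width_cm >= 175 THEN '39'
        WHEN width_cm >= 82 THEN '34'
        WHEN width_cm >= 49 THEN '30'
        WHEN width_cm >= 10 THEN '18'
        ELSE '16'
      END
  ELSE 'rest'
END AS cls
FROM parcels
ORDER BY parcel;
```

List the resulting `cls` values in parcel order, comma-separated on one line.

rest, 32, 39, rest, rest, rest, 32, 34, 30, rest

parcel=V13: service='freight' → outer ELSE → rest
parcel=V17: service='ground' → inner[length_cm >= 87] → 32
parcel=V18: service='ground' → inner[length_cm >= 21] → 39
parcel=V31: service='express' → outer ELSE → rest
parcel=V39: service='air' → outer ELSE → rest
parcel=V51: service='express' → outer ELSE → rest
parcel=V55: service='ground' → inner[length_cm >= 87] → 32
parcel=V65: service='economy' → inner[width_cm >= 82] → 34
parcel=V71: service='economy' → inner[width_cm >= 49] → 30
parcel=V89: service='air' → outer ELSE → rest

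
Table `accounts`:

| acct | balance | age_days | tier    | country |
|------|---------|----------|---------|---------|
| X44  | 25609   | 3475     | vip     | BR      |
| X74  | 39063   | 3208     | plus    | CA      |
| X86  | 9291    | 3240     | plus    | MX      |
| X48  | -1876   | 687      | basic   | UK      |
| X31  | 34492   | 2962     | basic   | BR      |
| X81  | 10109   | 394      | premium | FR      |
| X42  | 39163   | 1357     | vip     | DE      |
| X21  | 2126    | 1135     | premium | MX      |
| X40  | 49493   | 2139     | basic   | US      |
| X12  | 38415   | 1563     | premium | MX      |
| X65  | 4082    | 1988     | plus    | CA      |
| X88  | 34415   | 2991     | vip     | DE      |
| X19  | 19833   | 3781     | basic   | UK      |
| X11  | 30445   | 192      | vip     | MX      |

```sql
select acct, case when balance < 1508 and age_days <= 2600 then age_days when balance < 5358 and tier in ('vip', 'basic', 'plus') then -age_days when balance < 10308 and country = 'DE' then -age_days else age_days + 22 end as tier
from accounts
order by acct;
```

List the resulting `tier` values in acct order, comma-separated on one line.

acct=X11: ELSE → 214
acct=X12: ELSE → 1585
acct=X19: ELSE → 3803
acct=X21: ELSE → 1157
acct=X31: ELSE → 2984
acct=X40: ELSE → 2161
acct=X42: ELSE → 1379
acct=X44: ELSE → 3497
acct=X48: balance < 1508 and age_days <= 2600 → 687
acct=X65: balance < 5358 and tier in ('vip', 'basic', 'plus') → -1988
acct=X74: ELSE → 3230
acct=X81: ELSE → 416
acct=X86: ELSE → 3262
acct=X88: ELSE → 3013

214, 1585, 3803, 1157, 2984, 2161, 1379, 3497, 687, -1988, 3230, 416, 3262, 3013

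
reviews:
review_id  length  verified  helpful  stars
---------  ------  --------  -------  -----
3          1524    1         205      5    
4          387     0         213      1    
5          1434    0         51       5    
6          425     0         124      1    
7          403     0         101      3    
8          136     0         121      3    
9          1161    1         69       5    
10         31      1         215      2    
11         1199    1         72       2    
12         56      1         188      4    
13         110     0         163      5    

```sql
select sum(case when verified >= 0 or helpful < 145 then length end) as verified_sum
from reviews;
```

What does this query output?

review_id=3: ✓ → 1524
review_id=4: ✓ → 387
review_id=5: ✓ → 1434
review_id=6: ✓ → 425
review_id=7: ✓ → 403
review_id=8: ✓ → 136
review_id=9: ✓ → 1161
review_id=10: ✓ → 31
review_id=11: ✓ → 1199
review_id=12: ✓ → 56
review_id=13: ✓ → 110
verified_sum = 1524 + 387 + 1434 + 425 + 403 + 136 + 1161 + 31 + 1199 + 56 + 110 = 6866

6866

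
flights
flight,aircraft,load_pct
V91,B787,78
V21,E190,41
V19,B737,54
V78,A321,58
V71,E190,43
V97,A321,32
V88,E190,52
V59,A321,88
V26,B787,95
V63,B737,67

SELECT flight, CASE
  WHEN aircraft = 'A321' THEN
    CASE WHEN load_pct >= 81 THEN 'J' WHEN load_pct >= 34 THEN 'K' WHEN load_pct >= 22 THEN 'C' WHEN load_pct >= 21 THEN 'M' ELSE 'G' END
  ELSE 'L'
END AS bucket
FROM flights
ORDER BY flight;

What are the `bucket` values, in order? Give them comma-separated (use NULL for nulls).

L, L, L, J, L, L, K, L, L, C

flight=V19: aircraft='B737' → outer ELSE → L
flight=V21: aircraft='E190' → outer ELSE → L
flight=V26: aircraft='B787' → outer ELSE → L
flight=V59: aircraft='A321' → inner[load_pct >= 81] → J
flight=V63: aircraft='B737' → outer ELSE → L
flight=V71: aircraft='E190' → outer ELSE → L
flight=V78: aircraft='A321' → inner[load_pct >= 34] → K
flight=V88: aircraft='E190' → outer ELSE → L
flight=V91: aircraft='B787' → outer ELSE → L
flight=V97: aircraft='A321' → inner[load_pct >= 22] → C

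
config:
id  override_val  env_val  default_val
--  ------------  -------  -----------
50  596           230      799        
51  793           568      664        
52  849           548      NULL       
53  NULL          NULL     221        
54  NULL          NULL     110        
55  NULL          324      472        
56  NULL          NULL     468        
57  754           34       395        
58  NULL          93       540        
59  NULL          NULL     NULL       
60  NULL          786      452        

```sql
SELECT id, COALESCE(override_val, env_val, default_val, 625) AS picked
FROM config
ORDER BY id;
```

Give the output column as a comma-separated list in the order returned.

id=50: override_val=596 → 596
id=51: override_val=793 → 793
id=52: override_val=849 → 849
id=53: override_val=NULL, env_val=NULL, default_val=221 → 221
id=54: override_val=NULL, env_val=NULL, default_val=110 → 110
id=55: override_val=NULL, env_val=324 → 324
id=56: override_val=NULL, env_val=NULL, default_val=468 → 468
id=57: override_val=754 → 754
id=58: override_val=NULL, env_val=93 → 93
id=59: override_val=NULL, env_val=NULL, default_val=NULL, → literal 625 → 625
id=60: override_val=NULL, env_val=786 → 786

596, 793, 849, 221, 110, 324, 468, 754, 93, 625, 786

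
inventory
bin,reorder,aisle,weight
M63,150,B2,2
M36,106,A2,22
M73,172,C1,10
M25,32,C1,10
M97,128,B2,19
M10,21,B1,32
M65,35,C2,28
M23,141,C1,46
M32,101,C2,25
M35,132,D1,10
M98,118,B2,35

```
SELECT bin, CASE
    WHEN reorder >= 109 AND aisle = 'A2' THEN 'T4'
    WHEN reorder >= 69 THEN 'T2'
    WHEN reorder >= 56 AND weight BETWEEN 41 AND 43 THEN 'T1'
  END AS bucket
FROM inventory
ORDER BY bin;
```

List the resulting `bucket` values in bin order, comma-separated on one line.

NULL, T2, NULL, T2, T2, T2, T2, NULL, T2, T2, T2

bin=M10: (no match → NULL) → NULL
bin=M23: reorder >= 69 → T2
bin=M25: (no match → NULL) → NULL
bin=M32: reorder >= 69 → T2
bin=M35: reorder >= 69 → T2
bin=M36: reorder >= 69 → T2
bin=M63: reorder >= 69 → T2
bin=M65: (no match → NULL) → NULL
bin=M73: reorder >= 69 → T2
bin=M97: reorder >= 69 → T2
bin=M98: reorder >= 69 → T2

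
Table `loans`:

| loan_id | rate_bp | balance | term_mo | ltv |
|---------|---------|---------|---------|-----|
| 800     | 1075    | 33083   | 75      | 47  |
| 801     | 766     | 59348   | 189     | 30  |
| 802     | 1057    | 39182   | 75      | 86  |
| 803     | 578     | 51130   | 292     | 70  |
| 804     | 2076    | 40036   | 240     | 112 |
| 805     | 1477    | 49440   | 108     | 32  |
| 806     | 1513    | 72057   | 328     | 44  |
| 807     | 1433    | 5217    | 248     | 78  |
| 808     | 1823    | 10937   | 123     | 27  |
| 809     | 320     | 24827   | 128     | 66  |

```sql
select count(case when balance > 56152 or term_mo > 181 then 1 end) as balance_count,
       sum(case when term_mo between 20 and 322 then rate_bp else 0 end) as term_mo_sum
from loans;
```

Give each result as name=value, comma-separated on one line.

balance_count=5, term_mo_sum=10605

[balance_count: balance > 56152 or term_mo > 181]
loan_id=800: ✗
loan_id=801: ✓ → 1
loan_id=802: ✗
loan_id=803: ✓ → 1
loan_id=804: ✓ → 1
loan_id=805: ✗
loan_id=806: ✓ → 1
loan_id=807: ✓ → 1
loan_id=808: ✗
loan_id=809: ✗
balance_count = COUNT(1, 1, 1, 1, 1) = 5
—
[term_mo_sum: term_mo between 20 and 322]
loan_id=800: ✓ → 1075
loan_id=801: ✓ → 766
loan_id=802: ✓ → 1057
loan_id=803: ✓ → 578
loan_id=804: ✓ → 2076
loan_id=805: ✓ → 1477
loan_id=806: ✗
loan_id=807: ✓ → 1433
loan_id=808: ✓ → 1823
loan_id=809: ✓ → 320
term_mo_sum = 1075 + 766 + 1057 + 578 + 2076 + 1477 + 1433 + 1823 + 320 = 10605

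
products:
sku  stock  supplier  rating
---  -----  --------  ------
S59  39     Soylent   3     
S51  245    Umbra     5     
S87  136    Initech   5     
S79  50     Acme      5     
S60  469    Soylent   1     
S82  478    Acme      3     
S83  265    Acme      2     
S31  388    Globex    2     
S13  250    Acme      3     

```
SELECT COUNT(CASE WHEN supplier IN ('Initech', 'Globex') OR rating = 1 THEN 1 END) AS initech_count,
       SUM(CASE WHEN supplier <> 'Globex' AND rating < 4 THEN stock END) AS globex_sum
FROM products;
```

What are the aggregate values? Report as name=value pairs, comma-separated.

[initech_count: supplier IN ('Initech', 'Globex') OR rating = 1]
sku=S59: ✗
sku=S51: ✗
sku=S87: ✓ → 1
sku=S79: ✗
sku=S60: ✓ → 1
sku=S82: ✗
sku=S83: ✗
sku=S31: ✓ → 1
sku=S13: ✗
initech_count = COUNT(1, 1, 1) = 3
—
[globex_sum: supplier <> 'Globex' AND rating < 4]
sku=S59: ✓ → 39
sku=S51: ✗
sku=S87: ✗
sku=S79: ✗
sku=S60: ✓ → 469
sku=S82: ✓ → 478
sku=S83: ✓ → 265
sku=S31: ✗
sku=S13: ✓ → 250
globex_sum = 39 + 469 + 478 + 265 + 250 = 1501

initech_count=3, globex_sum=1501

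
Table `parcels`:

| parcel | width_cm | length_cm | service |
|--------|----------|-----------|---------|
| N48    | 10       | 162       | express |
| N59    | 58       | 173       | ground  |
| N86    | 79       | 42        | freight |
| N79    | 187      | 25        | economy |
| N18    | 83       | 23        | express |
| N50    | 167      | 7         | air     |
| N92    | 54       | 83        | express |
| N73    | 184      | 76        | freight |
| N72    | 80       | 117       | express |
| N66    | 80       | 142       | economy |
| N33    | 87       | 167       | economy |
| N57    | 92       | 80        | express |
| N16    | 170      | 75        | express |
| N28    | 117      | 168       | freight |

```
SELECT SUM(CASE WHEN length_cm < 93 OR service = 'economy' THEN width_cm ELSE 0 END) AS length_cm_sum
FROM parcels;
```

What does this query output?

parcel=N48: ✗
parcel=N59: ✗
parcel=N86: ✓ → 79
parcel=N79: ✓ → 187
parcel=N18: ✓ → 83
parcel=N50: ✓ → 167
parcel=N92: ✓ → 54
parcel=N73: ✓ → 184
parcel=N72: ✗
parcel=N66: ✓ → 80
parcel=N33: ✓ → 87
parcel=N57: ✓ → 92
parcel=N16: ✓ → 170
parcel=N28: ✗
length_cm_sum = 79 + 187 + 83 + 167 + 54 + 184 + 80 + 87 + 92 + 170 = 1183

1183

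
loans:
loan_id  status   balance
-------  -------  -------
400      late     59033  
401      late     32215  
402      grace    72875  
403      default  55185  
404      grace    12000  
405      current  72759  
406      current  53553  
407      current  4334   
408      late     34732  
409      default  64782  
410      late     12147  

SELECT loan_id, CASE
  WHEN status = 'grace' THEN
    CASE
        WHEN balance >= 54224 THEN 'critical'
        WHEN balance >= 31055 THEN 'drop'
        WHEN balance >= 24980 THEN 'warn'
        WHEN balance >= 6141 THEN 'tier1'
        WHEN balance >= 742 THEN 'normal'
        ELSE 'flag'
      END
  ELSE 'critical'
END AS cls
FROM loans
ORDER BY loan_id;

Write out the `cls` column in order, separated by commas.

loan_id=400: status='late' → outer ELSE → critical
loan_id=401: status='late' → outer ELSE → critical
loan_id=402: status='grace' → inner[balance >= 54224] → critical
loan_id=403: status='default' → outer ELSE → critical
loan_id=404: status='grace' → inner[balance >= 6141] → tier1
loan_id=405: status='current' → outer ELSE → critical
loan_id=406: status='current' → outer ELSE → critical
loan_id=407: status='current' → outer ELSE → critical
loan_id=408: status='late' → outer ELSE → critical
loan_id=409: status='default' → outer ELSE → critical
loan_id=410: status='late' → outer ELSE → critical

critical, critical, critical, critical, tier1, critical, critical, critical, critical, critical, critical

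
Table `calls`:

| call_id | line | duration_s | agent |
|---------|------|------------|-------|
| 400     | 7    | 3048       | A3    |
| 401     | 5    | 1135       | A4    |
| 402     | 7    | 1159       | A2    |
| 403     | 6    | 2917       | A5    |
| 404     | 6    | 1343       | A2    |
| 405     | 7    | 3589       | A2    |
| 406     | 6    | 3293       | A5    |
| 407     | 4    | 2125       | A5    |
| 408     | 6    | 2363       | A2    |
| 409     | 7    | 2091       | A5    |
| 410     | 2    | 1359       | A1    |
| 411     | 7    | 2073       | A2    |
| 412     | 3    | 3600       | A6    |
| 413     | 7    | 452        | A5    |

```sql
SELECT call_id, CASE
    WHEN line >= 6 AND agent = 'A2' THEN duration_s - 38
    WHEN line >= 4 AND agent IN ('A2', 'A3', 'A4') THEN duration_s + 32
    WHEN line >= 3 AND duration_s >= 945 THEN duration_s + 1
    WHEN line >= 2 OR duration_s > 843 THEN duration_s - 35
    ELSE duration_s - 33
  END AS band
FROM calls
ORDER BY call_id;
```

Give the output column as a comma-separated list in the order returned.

call_id=400: line >= 4 AND agent IN ('A2', 'A3', 'A4') → 3080
call_id=401: line >= 4 AND agent IN ('A2', 'A3', 'A4') → 1167
call_id=402: line >= 6 AND agent = 'A2' → 1121
call_id=403: line >= 3 AND duration_s >= 945 → 2918
call_id=404: line >= 6 AND agent = 'A2' → 1305
call_id=405: line >= 6 AND agent = 'A2' → 3551
call_id=406: line >= 3 AND duration_s >= 945 → 3294
call_id=407: line >= 3 AND duration_s >= 945 → 2126
call_id=408: line >= 6 AND agent = 'A2' → 2325
call_id=409: line >= 3 AND duration_s >= 945 → 2092
call_id=410: line >= 2 OR duration_s > 843 → 1324
call_id=411: line >= 6 AND agent = 'A2' → 2035
call_id=412: line >= 3 AND duration_s >= 945 → 3601
call_id=413: line >= 2 OR duration_s > 843 → 417

3080, 1167, 1121, 2918, 1305, 3551, 3294, 2126, 2325, 2092, 1324, 2035, 3601, 417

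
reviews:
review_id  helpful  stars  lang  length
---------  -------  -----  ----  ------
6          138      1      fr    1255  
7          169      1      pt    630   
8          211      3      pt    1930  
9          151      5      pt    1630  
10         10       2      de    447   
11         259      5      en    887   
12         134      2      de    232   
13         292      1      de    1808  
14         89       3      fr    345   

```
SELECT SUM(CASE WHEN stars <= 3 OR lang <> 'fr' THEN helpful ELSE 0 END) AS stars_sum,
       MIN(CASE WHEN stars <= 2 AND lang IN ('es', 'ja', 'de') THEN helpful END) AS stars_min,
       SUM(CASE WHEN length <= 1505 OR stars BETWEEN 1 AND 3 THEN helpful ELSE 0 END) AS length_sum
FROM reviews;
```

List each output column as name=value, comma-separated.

[stars_sum: stars <= 3 OR lang <> 'fr']
review_id=6: ✓ → 138
review_id=7: ✓ → 169
review_id=8: ✓ → 211
review_id=9: ✓ → 151
review_id=10: ✓ → 10
review_id=11: ✓ → 259
review_id=12: ✓ → 134
review_id=13: ✓ → 292
review_id=14: ✓ → 89
stars_sum = 138 + 169 + 211 + 151 + 10 + 259 + 134 + 292 + 89 = 1453
—
[stars_min: stars <= 2 AND lang IN ('es', 'ja', 'de')]
review_id=6: ✗
review_id=7: ✗
review_id=8: ✗
review_id=9: ✗
review_id=10: ✓ → 10
review_id=11: ✗
review_id=12: ✓ → 134
review_id=13: ✓ → 292
review_id=14: ✗
stars_min = MIN(10, 134, 292) = 10
—
[length_sum: length <= 1505 OR stars BETWEEN 1 AND 3]
review_id=6: ✓ → 138
review_id=7: ✓ → 169
review_id=8: ✓ → 211
review_id=9: ✗
review_id=10: ✓ → 10
review_id=11: ✓ → 259
review_id=12: ✓ → 134
review_id=13: ✓ → 292
review_id=14: ✓ → 89
length_sum = 138 + 169 + 211 + 10 + 259 + 134 + 292 + 89 = 1302

stars_sum=1453, stars_min=10, length_sum=1302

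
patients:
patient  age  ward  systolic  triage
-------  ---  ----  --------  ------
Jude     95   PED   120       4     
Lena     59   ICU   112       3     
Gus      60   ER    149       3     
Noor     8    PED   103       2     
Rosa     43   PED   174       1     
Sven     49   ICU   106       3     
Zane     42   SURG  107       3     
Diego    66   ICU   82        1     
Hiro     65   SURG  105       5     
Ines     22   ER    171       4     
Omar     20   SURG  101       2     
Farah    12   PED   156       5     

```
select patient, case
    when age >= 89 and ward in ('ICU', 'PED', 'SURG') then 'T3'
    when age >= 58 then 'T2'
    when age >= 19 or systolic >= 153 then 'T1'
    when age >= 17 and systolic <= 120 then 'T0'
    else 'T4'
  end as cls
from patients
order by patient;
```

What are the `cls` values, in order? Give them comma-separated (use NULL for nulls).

T2, T1, T2, T2, T1, T3, T2, T4, T1, T1, T1, T1

patient=Diego: age >= 58 → T2
patient=Farah: age >= 19 or systolic >= 153 → T1
patient=Gus: age >= 58 → T2
patient=Hiro: age >= 58 → T2
patient=Ines: age >= 19 or systolic >= 153 → T1
patient=Jude: age >= 89 and ward in ('ICU', 'PED', 'SURG') → T3
patient=Lena: age >= 58 → T2
patient=Noor: ELSE → T4
patient=Omar: age >= 19 or systolic >= 153 → T1
patient=Rosa: age >= 19 or systolic >= 153 → T1
patient=Sven: age >= 19 or systolic >= 153 → T1
patient=Zane: age >= 19 or systolic >= 153 → T1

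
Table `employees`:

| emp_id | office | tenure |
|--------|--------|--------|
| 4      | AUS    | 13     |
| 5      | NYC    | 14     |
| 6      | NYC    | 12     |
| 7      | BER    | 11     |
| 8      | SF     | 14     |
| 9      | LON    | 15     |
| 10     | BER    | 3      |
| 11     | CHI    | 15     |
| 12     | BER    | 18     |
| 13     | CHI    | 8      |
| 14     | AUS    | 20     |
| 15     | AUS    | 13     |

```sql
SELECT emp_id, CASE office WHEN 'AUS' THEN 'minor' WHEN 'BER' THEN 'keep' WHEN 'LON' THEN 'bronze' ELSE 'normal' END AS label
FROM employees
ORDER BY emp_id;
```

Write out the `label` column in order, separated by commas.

emp_id=4: office='AUS' → minor
emp_id=5: ELSE → normal
emp_id=6: ELSE → normal
emp_id=7: office='BER' → keep
emp_id=8: ELSE → normal
emp_id=9: office='LON' → bronze
emp_id=10: office='BER' → keep
emp_id=11: ELSE → normal
emp_id=12: office='BER' → keep
emp_id=13: ELSE → normal
emp_id=14: office='AUS' → minor
emp_id=15: office='AUS' → minor

minor, normal, normal, keep, normal, bronze, keep, normal, keep, normal, minor, minor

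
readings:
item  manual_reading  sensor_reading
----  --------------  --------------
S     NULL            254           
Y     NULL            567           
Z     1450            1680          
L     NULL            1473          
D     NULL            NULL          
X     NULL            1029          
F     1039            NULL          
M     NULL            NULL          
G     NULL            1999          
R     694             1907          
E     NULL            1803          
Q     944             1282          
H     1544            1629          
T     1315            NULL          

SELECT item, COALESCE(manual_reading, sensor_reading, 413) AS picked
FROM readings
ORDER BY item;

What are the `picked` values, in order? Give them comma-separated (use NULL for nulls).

item=D: manual_reading=NULL, sensor_reading=NULL, → literal 413 → 413
item=E: manual_reading=NULL, sensor_reading=1803 → 1803
item=F: manual_reading=1039 → 1039
item=G: manual_reading=NULL, sensor_reading=1999 → 1999
item=H: manual_reading=1544 → 1544
item=L: manual_reading=NULL, sensor_reading=1473 → 1473
item=M: manual_reading=NULL, sensor_reading=NULL, → literal 413 → 413
item=Q: manual_reading=944 → 944
item=R: manual_reading=694 → 694
item=S: manual_reading=NULL, sensor_reading=254 → 254
item=T: manual_reading=1315 → 1315
item=X: manual_reading=NULL, sensor_reading=1029 → 1029
item=Y: manual_reading=NULL, sensor_reading=567 → 567
item=Z: manual_reading=1450 → 1450

413, 1803, 1039, 1999, 1544, 1473, 413, 944, 694, 254, 1315, 1029, 567, 1450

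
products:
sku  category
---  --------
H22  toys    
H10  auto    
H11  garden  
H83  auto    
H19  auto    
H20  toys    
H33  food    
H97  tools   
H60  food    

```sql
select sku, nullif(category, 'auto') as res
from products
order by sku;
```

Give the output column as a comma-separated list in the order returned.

NULL, garden, NULL, toys, toys, food, food, NULL, tools

sku=H10: category=auto vs auto: equal → NULL
sku=H11: category=garden vs auto: differ → garden
sku=H19: category=auto vs auto: equal → NULL
sku=H20: category=toys vs auto: differ → toys
sku=H22: category=toys vs auto: differ → toys
sku=H33: category=food vs auto: differ → food
sku=H60: category=food vs auto: differ → food
sku=H83: category=auto vs auto: equal → NULL
sku=H97: category=tools vs auto: differ → tools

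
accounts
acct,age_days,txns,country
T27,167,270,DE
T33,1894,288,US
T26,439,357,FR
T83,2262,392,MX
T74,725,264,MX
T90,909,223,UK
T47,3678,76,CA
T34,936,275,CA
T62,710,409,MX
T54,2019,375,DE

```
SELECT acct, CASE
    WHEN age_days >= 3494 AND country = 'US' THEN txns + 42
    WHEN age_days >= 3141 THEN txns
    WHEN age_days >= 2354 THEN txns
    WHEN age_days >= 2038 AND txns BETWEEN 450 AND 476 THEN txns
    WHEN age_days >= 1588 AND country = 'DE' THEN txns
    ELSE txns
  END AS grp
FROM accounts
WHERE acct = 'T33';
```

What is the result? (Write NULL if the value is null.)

acct = T33: age_days=1894, txns=288, country=US.
age_days >= 3494 AND country = 'US' → false
age_days >= 3141 → false
age_days >= 2354 → false
age_days >= 2038 AND txns BETWEEN 450 AND 476 → false
age_days >= 1588 AND country = 'DE' → false
No prior WHEN matched → ELSE → 288

288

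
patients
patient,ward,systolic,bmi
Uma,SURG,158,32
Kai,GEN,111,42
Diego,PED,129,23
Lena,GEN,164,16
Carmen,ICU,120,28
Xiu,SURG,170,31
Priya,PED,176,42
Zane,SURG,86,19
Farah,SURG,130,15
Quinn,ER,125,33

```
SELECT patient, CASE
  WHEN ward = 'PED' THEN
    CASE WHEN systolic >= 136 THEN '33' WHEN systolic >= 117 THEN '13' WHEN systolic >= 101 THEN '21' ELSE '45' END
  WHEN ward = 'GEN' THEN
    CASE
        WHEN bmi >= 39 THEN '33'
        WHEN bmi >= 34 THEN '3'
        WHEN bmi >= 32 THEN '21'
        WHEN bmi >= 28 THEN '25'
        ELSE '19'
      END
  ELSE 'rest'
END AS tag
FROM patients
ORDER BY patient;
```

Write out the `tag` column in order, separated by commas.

patient=Carmen: ward='ICU' → outer ELSE → rest
patient=Diego: ward='PED' → inner[systolic >= 117] → 13
patient=Farah: ward='SURG' → outer ELSE → rest
patient=Kai: ward='GEN' → inner[bmi >= 39] → 33
patient=Lena: ward='GEN' → inner[ELSE] → 19
patient=Priya: ward='PED' → inner[systolic >= 136] → 33
patient=Quinn: ward='ER' → outer ELSE → rest
patient=Uma: ward='SURG' → outer ELSE → rest
patient=Xiu: ward='SURG' → outer ELSE → rest
patient=Zane: ward='SURG' → outer ELSE → rest

rest, 13, rest, 33, 19, 33, rest, rest, rest, rest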